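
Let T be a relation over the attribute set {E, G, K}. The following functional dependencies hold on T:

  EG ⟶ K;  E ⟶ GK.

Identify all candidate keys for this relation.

E

Attribute E never appears on the right-hand side of any dependency, so E must belong to every candidate key.
{E}⁺ = {E, G, K}, which is all of the schema, so {E} is the only candidate key.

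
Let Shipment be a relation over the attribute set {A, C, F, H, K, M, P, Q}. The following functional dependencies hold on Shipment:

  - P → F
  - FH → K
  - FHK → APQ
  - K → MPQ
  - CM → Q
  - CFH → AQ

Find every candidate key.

Attributes C, H never appear on any right-hand side, so every candidate key must contain {C, H}.
{C, H}⁺ = {C, H}, which is not all of the schema, so we must add further attributes.
{C, F, H}⁺: FH→K adds K; FHK→APQ adds A, P, Q; K→MPQ adds M → {A, C, F, H, K, M, P, Q}. Minimal: {F, H}⁺ = {A, F, H, K, M, P, Q}; {C, H}⁺ = {C, H}; {C, F}⁺ = {C, F} — none reach the full schema.
{C, H, K}⁺: K→MPQ adds M, P, Q; P→F adds F; FHK→APQ adds A → {A, C, F, H, K, M, P, Q}. Minimal: {H, K}⁺ = {A, F, H, K, M, P, Q}; {C, K}⁺ = {C, F, K, M, P, Q}; {C, H}⁺ = {C, H} — none reach the full schema.
{C, H, P}⁺: P→F adds F; FH→K adds K; FHK→APQ adds A, Q; K→MPQ adds M → {A, C, F, H, K, M, P, Q}. Minimal: {H, P}⁺ = {A, F, H, K, M, P, Q}; {C, P}⁺ = {C, F, P}; {C, H}⁺ = {C, H} — none reach the full schema.

(C, F, H), (C, H, K), (C, H, P)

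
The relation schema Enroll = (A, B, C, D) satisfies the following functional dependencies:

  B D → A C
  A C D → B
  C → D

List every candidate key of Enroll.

{A, C}, {B, C}, {B, D}

{A, C}⁺: C→D adds D; ACD→B adds B → {A, B, C, D}.
{B, C}⁺: C→D adds D; BD→AC adds A → {A, B, C, D}.
{B, D}⁺: BD→AC adds A, C → {A, B, C, D}.
Any other superkey contains one of these as a subset, so there are no further candidate keys.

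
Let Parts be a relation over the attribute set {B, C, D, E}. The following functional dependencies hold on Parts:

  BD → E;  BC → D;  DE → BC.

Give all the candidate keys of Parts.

{B, C}⁺: BC→D adds D; BD→E adds E → {B, C, D, E}.
{B, D}⁺: BD→E adds E; DE→BC adds C → {B, C, D, E}.
{D, E}⁺: DE→BC adds B, C → {B, C, D, E}.
Any other superkey contains one of these as a subset, so there are no further candidate keys.

{B, C}, {B, D}, {D, E}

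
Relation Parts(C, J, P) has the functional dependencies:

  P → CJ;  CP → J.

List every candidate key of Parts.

P

{P}⁺: P→CJ adds C, J → {C, J, P}.
No other minimal superkey exists.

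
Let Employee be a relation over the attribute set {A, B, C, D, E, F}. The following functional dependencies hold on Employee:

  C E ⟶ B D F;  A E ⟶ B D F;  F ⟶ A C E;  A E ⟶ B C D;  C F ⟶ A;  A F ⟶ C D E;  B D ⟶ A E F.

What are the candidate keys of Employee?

{F}⁺: F→ACE adds A, C, E; AE→BCD adds B, D → {A, B, C, D, E, F}.
{A, E}⁺: AE→BDF adds B, D, F; F→ACE adds C → {A, B, C, D, E, F}. Minimal: {E}⁺ = {E}; {A}⁺ = {A} — none reach the full schema.
{B, D}⁺: BD→AEF adds A, E, F; F→ACE adds C → {A, B, C, D, E, F}. Minimal: {D}⁺ = {D}; {B}⁺ = {B} — none reach the full schema.
{C, E}⁺: CE→BDF adds B, D, F; F→ACE adds A → {A, B, C, D, E, F}. Minimal: {E}⁺ = {E}; {C}⁺ = {C} — none reach the full schema.

F, AE, BD, CE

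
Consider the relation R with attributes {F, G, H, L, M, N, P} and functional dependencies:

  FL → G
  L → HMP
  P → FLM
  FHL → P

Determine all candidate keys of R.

{L, N}; {N, P}

Attribute N never appears on the right-hand side of any dependency, so N must belong to every candidate key.
{N}⁺ = {N}, which is not all of the schema, so we must add further attributes.
{L, N}⁺: L→HMP adds H, M, P; P→FLM adds F; FL→G adds G → {F, G, H, L, M, N, P}.
{N, P}⁺: P→FLM adds F, L, M; FL→G adds G; L→HMP adds H → {F, G, H, L, M, N, P}.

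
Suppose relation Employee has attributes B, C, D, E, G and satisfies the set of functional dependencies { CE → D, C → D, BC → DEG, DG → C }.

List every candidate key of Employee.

Attribute B never appears on the right-hand side of any dependency, so B must belong to every candidate key.
{B}⁺ = {B}, which is not all of the schema, so we must add further attributes.
{B, C}⁺: C→D adds D; BC→DEG adds E, G → {B, C, D, E, G}. Minimal: {C}⁺ = {C, D}; {B}⁺ = {B} — none reach the full schema.
{B, D, G}⁺: DG→C adds C; BC→DEG adds E → {B, C, D, E, G}. Minimal: {D, G}⁺ = {C, D, G}; {B, G}⁺ = {B, G}; {B, D}⁺ = {B, D} — none reach the full schema.
Any other superkey contains one of these as a subset, so there are no further candidate keys.

BC; BDG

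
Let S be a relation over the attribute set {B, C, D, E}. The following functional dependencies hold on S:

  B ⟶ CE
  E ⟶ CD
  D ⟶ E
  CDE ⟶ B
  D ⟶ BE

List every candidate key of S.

(B); (D); (E)

{B}⁺: B→CE adds C, E; E→CD adds D → {B, C, D, E}.
{D}⁺: D→E adds E; D→BE adds B; B→CE adds C → {B, C, D, E}.
{E}⁺: E→CD adds C, D; CDE→B adds B → {B, C, D, E}.
Any other superkey contains one of these as a subset, so there are no further candidate keys.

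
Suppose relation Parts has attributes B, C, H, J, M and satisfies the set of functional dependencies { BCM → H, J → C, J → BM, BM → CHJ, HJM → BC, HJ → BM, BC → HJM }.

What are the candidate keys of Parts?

{J}⁺: J→C adds C; J→BM adds B, M; BM→CHJ adds H → {B, C, H, J, M}.
{B, C}⁺: BC→HJM adds H, J, M → {B, C, H, J, M}. Minimal: {C}⁺ = {C}; {B}⁺ = {B} — none reach the full schema.
{B, M}⁺: BM→CHJ adds C, H, J → {B, C, H, J, M}. Minimal: {M}⁺ = {M}; {B}⁺ = {B} — none reach the full schema.
Any other superkey contains one of these as a subset, so there are no further candidate keys.

(J), (B, C), (B, M)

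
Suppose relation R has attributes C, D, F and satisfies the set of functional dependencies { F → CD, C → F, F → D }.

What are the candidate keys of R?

{C}, {F}

{C}⁺: C→F adds F; F→D adds D → {C, D, F}.
{F}⁺: F→CD adds C, D → {C, D, F}.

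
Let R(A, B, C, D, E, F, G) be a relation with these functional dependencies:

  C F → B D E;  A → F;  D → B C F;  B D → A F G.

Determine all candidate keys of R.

{D}⁺: D→BCF adds B, C, F; BD→AFG adds A, G; CF→BDE adds E → {A, B, C, D, E, F, G}.
{A, C}⁺: A→F adds F; CF→BDE adds B, D, E; BD→AFG adds G → {A, B, C, D, E, F, G}. Minimal: {C}⁺ = {C}; {A}⁺ = {A, F} — none reach the full schema.
{C, F}⁺: CF→BDE adds B, D, E; BD→AFG adds A, G → {A, B, C, D, E, F, G}. Minimal: {F}⁺ = {F}; {C}⁺ = {C} — none reach the full schema.

{D}, {A, C}, {C, F}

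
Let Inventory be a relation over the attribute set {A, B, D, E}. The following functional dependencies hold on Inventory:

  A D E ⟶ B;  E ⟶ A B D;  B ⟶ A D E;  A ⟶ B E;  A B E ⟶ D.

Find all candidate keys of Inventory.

{A}⁺: A→BE adds B, E; ABE→D adds D → {A, B, D, E}.
{B}⁺: B→ADE adds A, D, E → {A, B, D, E}.
{E}⁺: E→ABD adds A, B, D → {A, B, D, E}.
Any other superkey contains one of these as a subset, so there are no further candidate keys.

(A), (B), (E)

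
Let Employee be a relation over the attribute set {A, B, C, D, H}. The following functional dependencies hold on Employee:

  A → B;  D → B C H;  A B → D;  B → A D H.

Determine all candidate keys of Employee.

{A}, {B}, {D}

{A}⁺: A→B adds B; AB→D adds D; B→ADH adds H; D→BCH adds C → {A, B, C, D, H}.
{B}⁺: B→ADH adds A, D, H; D→BCH adds C → {A, B, C, D, H}.
{D}⁺: D→BCH adds B, C, H; B→ADH adds A → {A, B, C, D, H}.
Any other superkey contains one of these as a subset, so there are no further candidate keys.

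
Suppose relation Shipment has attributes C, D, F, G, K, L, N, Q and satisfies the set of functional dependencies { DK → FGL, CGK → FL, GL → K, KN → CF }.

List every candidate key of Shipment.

{D, K, N, Q}; {D, G, L, N, Q}

Attributes D, N, Q never appear on any right-hand side, so every candidate key must contain {D, N, Q}.
{D, N, Q}⁺ = {D, N, Q}, which is not all of the schema, so we must add further attributes.
{D, K, N, Q}⁺: DK→FGL adds F, G, L; KN→CF adds C → {C, D, F, G, K, L, N, Q}. Minimal: {K, N, Q}⁺ = {C, F, K, N, Q}; {D, N, Q}⁺ = {D, N, Q}; {D, K, Q}⁺ = {D, F, G, K, L, Q}; … — none reach the full schema.
{D, G, L, N, Q}⁺: GL→K adds K; KN→CF adds C, F → {C, D, F, G, K, L, N, Q}. Minimal: {G, L, N, Q}⁺ = {C, F, G, K, L, N, Q}; {D, L, N, Q}⁺ = {D, L, N, Q}; {D, G, N, Q}⁺ = {D, G, N, Q}; … — none reach the full schema.
Any other superkey contains one of these as a subset, so there are no further candidate keys.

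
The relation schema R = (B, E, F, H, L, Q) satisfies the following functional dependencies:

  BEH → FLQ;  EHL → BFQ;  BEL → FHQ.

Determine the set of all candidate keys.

Attribute E never appears on the right-hand side of any dependency, so E must belong to every candidate key.
{E}⁺ = {E}, which is not all of the schema, so we must add further attributes.
{B, E, H}⁺: BEH→FLQ adds F, L, Q → {B, E, F, H, L, Q}.
{B, E, L}⁺: BEL→FHQ adds F, H, Q → {B, E, F, H, L, Q}.
{E, H, L}⁺: EHL→BFQ adds B, F, Q → {B, E, F, H, L, Q}.

{B, E, H}; {B, E, L}; {E, H, L}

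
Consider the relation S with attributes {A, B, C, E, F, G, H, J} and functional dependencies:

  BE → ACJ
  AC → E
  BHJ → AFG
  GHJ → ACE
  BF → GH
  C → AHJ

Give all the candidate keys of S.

Attribute B never appears on the right-hand side of any dependency, so B must belong to every candidate key.
{B}⁺ = {B}, which is not all of the schema, so we must add further attributes.
{B, C}⁺: C→AHJ adds A, H, J; AC→E adds E; BHJ→AFG adds F, G → {A, B, C, E, F, G, H, J}.
{B, E}⁺: BE→ACJ adds A, C, J; C→AHJ adds H; BHJ→AFG adds F, G → {A, B, C, E, F, G, H, J}.
{B, F, J}⁺: BF→GH adds G, H; BHJ→AFG adds A; GHJ→ACE adds C, E → {A, B, C, E, F, G, H, J}.
{B, H, J}⁺: BHJ→AFG adds A, F, G; GHJ→ACE adds C, E → {A, B, C, E, F, G, H, J}.
Any other superkey contains one of these as a subset, so there are no further candidate keys.

(B, C), (B, E), (B, F, J), (B, H, J)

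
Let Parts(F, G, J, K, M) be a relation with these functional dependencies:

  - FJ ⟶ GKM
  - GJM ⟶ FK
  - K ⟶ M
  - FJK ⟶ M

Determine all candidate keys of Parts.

Attribute J never appears on the right-hand side of any dependency, so J must belong to every candidate key.
{J}⁺ = {J}, which is not all of the schema, so we must add further attributes.
{F, J}⁺: FJ→GKM adds G, K, M → {F, G, J, K, M}. Minimal: {J}⁺ = {J}; {F}⁺ = {F} — none reach the full schema.
{G, J, K}⁺: K→M adds M; GJM→FK adds F → {F, G, J, K, M}. Minimal: {J, K}⁺ = {J, K, M}; {G, K}⁺ = {G, K, M}; {G, J}⁺ = {G, J} — none reach the full schema.
{G, J, M}⁺: GJM→FK adds F, K → {F, G, J, K, M}. Minimal: {J, M}⁺ = {J, M}; {G, M}⁺ = {G, M}; {G, J}⁺ = {G, J} — none reach the full schema.
Any other superkey contains one of these as a subset, so there are no further candidate keys.

{F, J}, {G, J, K}, {G, J, M}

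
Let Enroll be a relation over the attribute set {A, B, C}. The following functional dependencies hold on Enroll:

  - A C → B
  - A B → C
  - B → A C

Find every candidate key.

{B}⁺: B→AC adds A, C → {A, B, C}.
{A, C}⁺: AC→B adds B → {A, B, C}.

{B}, {A, C}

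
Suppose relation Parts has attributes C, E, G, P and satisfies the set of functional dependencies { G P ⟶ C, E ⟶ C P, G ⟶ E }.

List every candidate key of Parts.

{G}

Attribute G never appears on the right-hand side of any dependency, so G must belong to every candidate key.
{G}⁺ = {C, E, G, P}, which is all of the schema, so {G} is the only candidate key.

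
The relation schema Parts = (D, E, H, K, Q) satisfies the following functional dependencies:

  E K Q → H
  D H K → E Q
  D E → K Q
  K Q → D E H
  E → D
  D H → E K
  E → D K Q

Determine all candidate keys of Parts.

{E}⁺: E→D adds D; E→DKQ adds K, Q; EKQ→H adds H → {D, E, H, K, Q}.
{D, H}⁺: DH→EK adds E, K; E→DKQ adds Q → {D, E, H, K, Q}.
{K, Q}⁺: KQ→DEH adds D, E, H → {D, E, H, K, Q}.
Any other superkey contains one of these as a subset, so there are no further candidate keys.

(E); (D, H); (K, Q)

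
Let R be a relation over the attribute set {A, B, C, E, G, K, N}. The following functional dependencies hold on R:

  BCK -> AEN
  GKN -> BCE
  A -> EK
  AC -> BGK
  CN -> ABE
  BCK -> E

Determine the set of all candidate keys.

{A, C}⁺: A→EK adds E, K; AC→BGK adds B, G; BCK→AEN adds N → {A, B, C, E, G, K, N}.
{C, N}⁺: CN→ABE adds A, B, E; A→EK adds K; AC→BGK adds G → {A, B, C, E, G, K, N}.
{A, G, N}⁺: A→EK adds E, K; GKN→BCE adds B, C → {A, B, C, E, G, K, N}.
{B, C, K}⁺: BCK→AEN adds A, E, N; AC→BGK adds G → {A, B, C, E, G, K, N}.
{G, K, N}⁺: GKN→BCE adds B, C, E; CN→ABE adds A → {A, B, C, E, G, K, N}.
Any other superkey contains one of these as a subset, so there are no further candidate keys.

{A, C}, {C, N}, {A, G, N}, {B, C, K}, {G, K, N}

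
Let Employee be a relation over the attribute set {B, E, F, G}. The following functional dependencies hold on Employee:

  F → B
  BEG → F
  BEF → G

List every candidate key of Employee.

{E, F}, {B, E, G}

Attribute E never appears on the right-hand side of any dependency, so E must belong to every candidate key.
{E}⁺ = {E}, which is not all of the schema, so we must add further attributes.
{E, F}⁺: F→B adds B; BEF→G adds G → {B, E, F, G}. Minimal: {F}⁺ = {B, F}; {E}⁺ = {E} — none reach the full schema.
{B, E, G}⁺: BEG→F adds F → {B, E, F, G}. Minimal: {E, G}⁺ = {E, G}; {B, G}⁺ = {B, G}; {B, E}⁺ = {B, E} — none reach the full schema.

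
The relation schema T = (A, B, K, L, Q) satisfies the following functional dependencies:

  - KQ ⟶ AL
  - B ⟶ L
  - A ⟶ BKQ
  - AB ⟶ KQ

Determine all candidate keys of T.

{A}⁺: A→BKQ adds B, K, Q; KQ→AL adds L → {A, B, K, L, Q}.
{K, Q}⁺: KQ→AL adds A, L; A→BKQ adds B → {A, B, K, L, Q}.
Any other superkey contains one of these as a subset, so there are no further candidate keys.

(A), (K, Q)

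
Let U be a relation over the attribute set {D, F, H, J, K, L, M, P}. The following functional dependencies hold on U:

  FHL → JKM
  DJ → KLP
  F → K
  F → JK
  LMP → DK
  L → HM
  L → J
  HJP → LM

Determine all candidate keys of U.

Attribute F never appears on the right-hand side of any dependency, so F must belong to every candidate key.
{F}⁺ = {F, J, K}, which is not all of the schema, so we must add further attributes.
{D, F}⁺: F→K adds K; F→JK adds J; DJ→KLP adds L, P; L→HM adds H, M → {D, F, H, J, K, L, M, P}.
{F, H, P}⁺: F→K adds K; F→JK adds J; HJP→LM adds L, M; LMP→DK adds D → {D, F, H, J, K, L, M, P}.
{F, L, P}⁺: F→K adds K; F→JK adds J; L→HM adds H, M; LMP→DK adds D → {D, F, H, J, K, L, M, P}.
Any other superkey contains one of these as a subset, so there are no further candidate keys.

{D, F}, {F, H, P}, {F, L, P}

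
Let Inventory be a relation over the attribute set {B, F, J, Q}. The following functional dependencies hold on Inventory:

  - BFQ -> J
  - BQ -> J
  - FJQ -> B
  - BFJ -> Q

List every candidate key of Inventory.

BFJ; BFQ; FJQ

Attribute F never appears on the right-hand side of any dependency, so F must belong to every candidate key.
{F}⁺ = {F}, which is not all of the schema, so we must add further attributes.
{B, F, J}⁺: BFJ→Q adds Q → {B, F, J, Q}. Minimal: {F, J}⁺ = {F, J}; {B, J}⁺ = {B, J}; {B, F}⁺ = {B, F} — none reach the full schema.
{B, F, Q}⁺: BFQ→J adds J → {B, F, J, Q}. Minimal: {F, Q}⁺ = {F, Q}; {B, Q}⁺ = {B, J, Q}; {B, F}⁺ = {B, F} — none reach the full schema.
{F, J, Q}⁺: FJQ→B adds B → {B, F, J, Q}. Minimal: {J, Q}⁺ = {J, Q}; {F, Q}⁺ = {F, Q}; {F, J}⁺ = {F, J} — none reach the full schema.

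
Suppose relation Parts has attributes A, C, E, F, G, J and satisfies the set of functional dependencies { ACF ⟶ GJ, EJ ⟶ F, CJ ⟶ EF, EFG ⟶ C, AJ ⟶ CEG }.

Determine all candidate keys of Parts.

Attribute A never appears on the right-hand side of any dependency, so A must belong to every candidate key.
{A}⁺ = {A}, which is not all of the schema, so we must add further attributes.
{A, J}⁺: AJ→CEG adds C, E, G; EJ→F adds F → {A, C, E, F, G, J}.
{A, C, F}⁺: ACF→GJ adds G, J; CJ→EF adds E → {A, C, E, F, G, J}.
{A, E, F, G}⁺: EFG→C adds C; ACF→GJ adds J → {A, C, E, F, G, J}.
Any other superkey contains one of these as a subset, so there are no further candidate keys.

{A, J}, {A, C, F}, {A, E, F, G}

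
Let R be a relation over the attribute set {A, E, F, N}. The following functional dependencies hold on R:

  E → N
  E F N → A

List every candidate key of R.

{E, F}

Attributes E, F never appear on any right-hand side, so every candidate key must contain {E, F}.
{E, F}⁺ = {A, E, F, N}, which is all of the schema, so {E, F} is the only candidate key.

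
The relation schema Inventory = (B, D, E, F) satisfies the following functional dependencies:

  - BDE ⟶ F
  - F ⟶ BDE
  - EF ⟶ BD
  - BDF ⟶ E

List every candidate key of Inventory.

{F}⁺: F→BDE adds B, D, E → {B, D, E, F}.
{B, D, E}⁺: BDE→F adds F → {B, D, E, F}. Minimal: {D, E}⁺ = {D, E}; {B, E}⁺ = {B, E}; {B, D}⁺ = {B, D} — none reach the full schema.
Any other superkey contains one of these as a subset, so there are no further candidate keys.

{F}, {B, D, E}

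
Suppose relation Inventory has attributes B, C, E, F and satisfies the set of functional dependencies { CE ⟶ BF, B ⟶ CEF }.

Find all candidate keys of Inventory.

{B}⁺: B→CEF adds C, E, F → {B, C, E, F}.
{C, E}⁺: CE→BF adds B, F → {B, C, E, F}. Minimal: {E}⁺ = {E}; {C}⁺ = {C} — none reach the full schema.

{B}; {C, E}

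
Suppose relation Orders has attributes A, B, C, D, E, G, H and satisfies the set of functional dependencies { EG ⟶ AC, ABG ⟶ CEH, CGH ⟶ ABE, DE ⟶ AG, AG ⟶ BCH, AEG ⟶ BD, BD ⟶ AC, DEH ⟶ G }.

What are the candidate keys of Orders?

{A, G}⁺: AG→BCH adds B, C, H; ABG→CEH adds E; AEG→BD adds D → {A, B, C, D, E, G, H}. Minimal: {G}⁺ = {G}; {A}⁺ = {A} — none reach the full schema.
{D, E}⁺: DE→AG adds A, G; AG→BCH adds B, C, H → {A, B, C, D, E, G, H}. Minimal: {E}⁺ = {E}; {D}⁺ = {D} — none reach the full schema.
{E, G}⁺: EG→AC adds A, C; AG→BCH adds B, H; AEG→BD adds D → {A, B, C, D, E, G, H}. Minimal: {G}⁺ = {G}; {E}⁺ = {E} — none reach the full schema.
{B, D, G}⁺: BD→AC adds A, C; ABG→CEH adds E, H → {A, B, C, D, E, G, H}. Minimal: {D, G}⁺ = {D, G}; {B, G}⁺ = {B, G}; {B, D}⁺ = {A, B, C, D} — none reach the full schema.
{C, G, H}⁺: CGH→ABE adds A, B, E; AEG→BD adds D → {A, B, C, D, E, G, H}. Minimal: {G, H}⁺ = {G, H}; {C, H}⁺ = {C, H}; {C, G}⁺ = {C, G} — none reach the full schema.

{A, G}, {D, E}, {E, G}, {B, D, G}, {C, G, H}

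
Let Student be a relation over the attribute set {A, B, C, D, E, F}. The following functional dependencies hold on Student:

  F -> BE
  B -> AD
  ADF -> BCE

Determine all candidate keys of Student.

(F)

Attribute F never appears on the right-hand side of any dependency, so F must belong to every candidate key.
{F}⁺ = {A, B, C, D, E, F}, which is all of the schema, so {F} is the only candidate key.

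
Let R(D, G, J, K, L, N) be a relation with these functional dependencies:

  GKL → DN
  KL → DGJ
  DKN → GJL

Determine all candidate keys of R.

Attribute K never appears on the right-hand side of any dependency, so K must belong to every candidate key.
{K}⁺ = {K}, which is not all of the schema, so we must add further attributes.
{K, L}⁺: KL→DGJ adds D, G, J; GKL→DN adds N → {D, G, J, K, L, N}.
{D, K, N}⁺: DKN→GJL adds G, J, L → {D, G, J, K, L, N}.
Any other superkey contains one of these as a subset, so there are no further candidate keys.

{K, L}; {D, K, N}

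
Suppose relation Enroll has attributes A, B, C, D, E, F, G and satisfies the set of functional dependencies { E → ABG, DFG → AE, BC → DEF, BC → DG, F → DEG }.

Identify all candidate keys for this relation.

Attribute C never appears on the right-hand side of any dependency, so C must belong to every candidate key.
{C}⁺ = {C}, which is not all of the schema, so we must add further attributes.
{B, C}⁺: BC→DEF adds D, E, F; BC→DG adds G; E→ABG adds A → {A, B, C, D, E, F, G}. Minimal: {C}⁺ = {C}; {B}⁺ = {B} — none reach the full schema.
{C, E}⁺: E→ABG adds A, B, G; BC→DEF adds D, F → {A, B, C, D, E, F, G}. Minimal: {E}⁺ = {A, B, E, G}; {C}⁺ = {C} — none reach the full schema.
{C, F}⁺: F→DEG adds D, E, G; E→ABG adds A, B → {A, B, C, D, E, F, G}. Minimal: {F}⁺ = {A, B, D, E, F, G}; {C}⁺ = {C} — none reach the full schema.

BC, CE, CF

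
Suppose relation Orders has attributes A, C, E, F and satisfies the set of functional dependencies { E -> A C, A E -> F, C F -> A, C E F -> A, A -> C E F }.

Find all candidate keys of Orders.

{A}⁺: A→CEF adds C, E, F → {A, C, E, F}.
{E}⁺: E→AC adds A, C; AE→F adds F → {A, C, E, F}.
{C, F}⁺: CF→A adds A; A→CEF adds E → {A, C, E, F}. Minimal: {F}⁺ = {F}; {C}⁺ = {C} — none reach the full schema.
Any other superkey contains one of these as a subset, so there are no further candidate keys.

A, E, CF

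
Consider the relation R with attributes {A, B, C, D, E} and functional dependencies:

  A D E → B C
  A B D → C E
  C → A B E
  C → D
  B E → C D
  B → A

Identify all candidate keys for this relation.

{C}⁺: C→ABE adds A, B, E; C→D adds D → {A, B, C, D, E}.
{B, D}⁺: B→A adds A; ABD→CE adds C, E → {A, B, C, D, E}.
{B, E}⁺: BE→CD adds C, D; B→A adds A → {A, B, C, D, E}.
{A, D, E}⁺: ADE→BC adds B, C → {A, B, C, D, E}.

C, BD, BE, ADE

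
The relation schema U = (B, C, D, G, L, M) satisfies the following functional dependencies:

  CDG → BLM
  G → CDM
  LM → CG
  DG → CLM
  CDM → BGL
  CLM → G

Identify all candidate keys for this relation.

{G}⁺: G→CDM adds C, D, M; DG→CLM adds L; CDM→BGL adds B → {B, C, D, G, L, M}.
{L, M}⁺: LM→CG adds C, G; G→CDM adds D; CDM→BGL adds B → {B, C, D, G, L, M}. Minimal: {M}⁺ = {M}; {L}⁺ = {L} — none reach the full schema.
{C, D, M}⁺: CDM→BGL adds B, G, L → {B, C, D, G, L, M}. Minimal: {D, M}⁺ = {D, M}; {C, M}⁺ = {C, M}; {C, D}⁺ = {C, D} — none reach the full schema.

(G), (L, M), (C, D, M)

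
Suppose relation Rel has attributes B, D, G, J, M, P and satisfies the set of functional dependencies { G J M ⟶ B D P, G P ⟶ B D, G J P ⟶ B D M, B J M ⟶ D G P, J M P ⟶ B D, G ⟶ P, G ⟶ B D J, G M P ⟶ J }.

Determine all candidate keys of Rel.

G, BJM, JMP

{G}⁺: G→P adds P; G→BDJ adds B, D, J; GJP→BDM adds M → {B, D, G, J, M, P}.
{B, J, M}⁺: BJM→DGP adds D, G, P → {B, D, G, J, M, P}. Minimal: {J, M}⁺ = {J, M}; {B, M}⁺ = {B, M}; {B, J}⁺ = {B, J} — none reach the full schema.
{J, M, P}⁺: JMP→BD adds B, D; BJM→DGP adds G → {B, D, G, J, M, P}. Minimal: {M, P}⁺ = {M, P}; {J, P}⁺ = {J, P}; {J, M}⁺ = {J, M} — none reach the full schema.
Any other superkey contains one of these as a subset, so there are no further candidate keys.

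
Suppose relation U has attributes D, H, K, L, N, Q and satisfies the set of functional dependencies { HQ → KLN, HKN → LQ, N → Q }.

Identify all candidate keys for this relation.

Attributes D, H never appear on any right-hand side, so every candidate key must contain {D, H}.
{D, H}⁺ = {D, H}, which is not all of the schema, so we must add further attributes.
{D, H, N}⁺: N→Q adds Q; HQ→KLN adds K, L → {D, H, K, L, N, Q}.
{D, H, Q}⁺: HQ→KLN adds K, L, N → {D, H, K, L, N, Q}.

(D, H, N); (D, H, Q)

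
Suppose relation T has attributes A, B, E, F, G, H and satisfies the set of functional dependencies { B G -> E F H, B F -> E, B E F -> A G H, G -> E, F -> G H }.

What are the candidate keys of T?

Attribute B never appears on the right-hand side of any dependency, so B must belong to every candidate key.
{B}⁺ = {B}, which is not all of the schema, so we must add further attributes.
{B, F}⁺: BF→E adds E; BEF→AGH adds A, G, H → {A, B, E, F, G, H}. Minimal: {F}⁺ = {E, F, G, H}; {B}⁺ = {B} — none reach the full schema.
{B, G}⁺: BG→EFH adds E, F, H; BEF→AGH adds A → {A, B, E, F, G, H}. Minimal: {G}⁺ = {E, G}; {B}⁺ = {B} — none reach the full schema.

{B, F}; {B, G}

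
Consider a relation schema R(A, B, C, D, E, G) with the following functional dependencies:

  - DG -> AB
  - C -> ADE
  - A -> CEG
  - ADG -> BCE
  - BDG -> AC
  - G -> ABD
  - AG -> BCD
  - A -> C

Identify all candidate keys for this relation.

{A}, {C}, {G}

{A}⁺: A→CEG adds C, E, G; G→ABD adds B, D → {A, B, C, D, E, G}.
{C}⁺: C→ADE adds A, D, E; A→CEG adds G; ADG→BCE adds B → {A, B, C, D, E, G}.
{G}⁺: G→ABD adds A, B, D; AG→BCD adds C; C→ADE adds E → {A, B, C, D, E, G}.
Any other superkey contains one of these as a subset, so there are no further candidate keys.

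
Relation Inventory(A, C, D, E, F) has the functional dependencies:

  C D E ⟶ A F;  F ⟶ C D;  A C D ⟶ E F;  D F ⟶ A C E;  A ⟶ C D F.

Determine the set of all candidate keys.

{A}⁺: A→CDF adds C, D, F; ACD→EF adds E → {A, C, D, E, F}.
{F}⁺: F→CD adds C, D; DF→ACE adds A, E → {A, C, D, E, F}.
{C, D, E}⁺: CDE→AF adds A, F → {A, C, D, E, F}. Minimal: {D, E}⁺ = {D, E}; {C, E}⁺ = {C, E}; {C, D}⁺ = {C, D} — none reach the full schema.

{A}, {F}, {C, D, E}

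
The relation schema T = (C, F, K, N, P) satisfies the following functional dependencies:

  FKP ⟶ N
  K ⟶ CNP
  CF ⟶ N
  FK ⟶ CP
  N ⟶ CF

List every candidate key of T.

(K)

{K}⁺: K→CNP adds C, N, P; N→CF adds F → {C, F, K, N, P}.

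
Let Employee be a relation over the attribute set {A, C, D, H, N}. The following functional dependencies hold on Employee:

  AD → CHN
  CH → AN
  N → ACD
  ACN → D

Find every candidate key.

(N), (A, D), (C, H)

{N}⁺: N→ACD adds A, C, D; AD→CHN adds H → {A, C, D, H, N}.
{A, D}⁺: AD→CHN adds C, H, N → {A, C, D, H, N}.
{C, H}⁺: CH→AN adds A, N; N→ACD adds D → {A, C, D, H, N}.
Any other superkey contains one of these as a subset, so there are no further candidate keys.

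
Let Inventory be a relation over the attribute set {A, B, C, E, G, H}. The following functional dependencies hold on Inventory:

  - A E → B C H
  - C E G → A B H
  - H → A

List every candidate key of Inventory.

Attributes E, G never appear on any right-hand side, so every candidate key must contain {E, G}.
{E, G}⁺ = {E, G}, which is not all of the schema, so we must add further attributes.
{A, E, G}⁺: AE→BCH adds B, C, H → {A, B, C, E, G, H}. Minimal: {E, G}⁺ = {E, G}; {A, G}⁺ = {A, G}; {A, E}⁺ = {A, B, C, E, H} — none reach the full schema.
{C, E, G}⁺: CEG→ABH adds A, B, H → {A, B, C, E, G, H}. Minimal: {E, G}⁺ = {E, G}; {C, G}⁺ = {C, G}; {C, E}⁺ = {C, E} — none reach the full schema.
{E, G, H}⁺: H→A adds A; AE→BCH adds B, C → {A, B, C, E, G, H}. Minimal: {G, H}⁺ = {A, G, H}; {E, H}⁺ = {A, B, C, E, H}; {E, G}⁺ = {E, G} — none reach the full schema.

{A, E, G}, {C, E, G}, {E, G, H}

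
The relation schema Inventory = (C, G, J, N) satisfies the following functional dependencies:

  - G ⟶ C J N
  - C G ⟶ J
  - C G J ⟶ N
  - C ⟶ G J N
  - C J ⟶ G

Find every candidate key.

{C}, {G}

{C}⁺: C→GJN adds G, J, N → {C, G, J, N}.
{G}⁺: G→CJN adds C, J, N → {C, G, J, N}.
Any other superkey contains one of these as a subset, so there are no further candidate keys.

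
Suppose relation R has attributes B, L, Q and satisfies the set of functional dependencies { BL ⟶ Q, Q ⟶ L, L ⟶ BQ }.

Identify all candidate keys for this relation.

{L}, {Q}

{L}⁺: L→BQ adds B, Q → {B, L, Q}.
{Q}⁺: Q→L adds L; L→BQ adds B → {B, L, Q}.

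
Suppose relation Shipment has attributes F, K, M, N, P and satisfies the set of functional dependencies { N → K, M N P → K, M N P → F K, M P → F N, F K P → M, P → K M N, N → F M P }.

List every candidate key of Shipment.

{N}⁺: N→K adds K; N→FMP adds F, M, P → {F, K, M, N, P}.
{P}⁺: P→KMN adds K, M, N; N→FMP adds F → {F, K, M, N, P}.
Any other superkey contains one of these as a subset, so there are no further candidate keys.

N, P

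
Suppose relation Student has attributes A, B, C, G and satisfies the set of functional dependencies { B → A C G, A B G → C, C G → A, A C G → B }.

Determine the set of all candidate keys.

{B}⁺: B→ACG adds A, C, G → {A, B, C, G}.
{C, G}⁺: CG→A adds A; ACG→B adds B → {A, B, C, G}.

{B}, {C, G}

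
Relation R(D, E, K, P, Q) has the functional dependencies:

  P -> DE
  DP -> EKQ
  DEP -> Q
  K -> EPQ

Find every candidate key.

{K}⁺: K→EPQ adds E, P, Q; P→DE adds D → {D, E, K, P, Q}.
{P}⁺: P→DE adds D, E; DP→EKQ adds K, Q → {D, E, K, P, Q}.

{K}, {P}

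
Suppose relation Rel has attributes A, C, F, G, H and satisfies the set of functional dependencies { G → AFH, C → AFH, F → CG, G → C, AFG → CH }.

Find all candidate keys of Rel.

{C}⁺: C→AFH adds A, F, H; F→CG adds G → {A, C, F, G, H}.
{F}⁺: F→CG adds C, G; G→AFH adds A, H → {A, C, F, G, H}.
{G}⁺: G→AFH adds A, F, H; F→CG adds C → {A, C, F, G, H}.

{C}, {F}, {G}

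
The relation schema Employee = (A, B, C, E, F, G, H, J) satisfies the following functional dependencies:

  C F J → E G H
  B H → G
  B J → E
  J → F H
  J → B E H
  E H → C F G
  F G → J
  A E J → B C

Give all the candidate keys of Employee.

Attribute A never appears on the right-hand side of any dependency, so A must belong to every candidate key.
{A}⁺ = {A}, which is not all of the schema, so we must add further attributes.
{A, J}⁺: J→FH adds F, H; J→BEH adds B, E; EH→CFG adds C, G → {A, B, C, E, F, G, H, J}. Minimal: {J}⁺ = {B, C, E, F, G, H, J}; {A}⁺ = {A} — none reach the full schema.
{A, E, H}⁺: EH→CFG adds C, F, G; FG→J adds J; AEJ→BC adds B → {A, B, C, E, F, G, H, J}. Minimal: {E, H}⁺ = {B, C, E, F, G, H, J}; {A, H}⁺ = {A, H}; {A, E}⁺ = {A, E} — none reach the full schema.
{A, F, G}⁺: FG→J adds J; J→FH adds H; J→BEH adds B, E; EH→CFG adds C → {A, B, C, E, F, G, H, J}. Minimal: {F, G}⁺ = {B, C, E, F, G, H, J}; {A, G}⁺ = {A, G}; {A, F}⁺ = {A, F} — none reach the full schema.
{A, B, F, H}⁺: BH→G adds G; FG→J adds J; BJ→E adds E; EH→CFG adds C → {A, B, C, E, F, G, H, J}. Minimal: {B, F, H}⁺ = {B, C, E, F, G, H, J}; {A, F, H}⁺ = {A, F, H}; {A, B, H}⁺ = {A, B, G, H}; … — none reach the full schema.
Any other superkey contains one of these as a subset, so there are no further candidate keys.

AJ; AEH; AFG; ABFH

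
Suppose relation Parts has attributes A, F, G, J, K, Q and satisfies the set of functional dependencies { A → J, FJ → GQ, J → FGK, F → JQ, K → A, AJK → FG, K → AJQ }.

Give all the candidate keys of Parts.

{A}⁺: A→J adds J; J→FGK adds F, G, K; F→JQ adds Q → {A, F, G, J, K, Q}.
{F}⁺: F→JQ adds J, Q; FJ→GQ adds G; J→FGK adds K; K→A adds A → {A, F, G, J, K, Q}.
{J}⁺: J→FGK adds F, G, K; F→JQ adds Q; K→A adds A → {A, F, G, J, K, Q}.
{K}⁺: K→A adds A; K→AJQ adds J, Q; J→FGK adds F, G → {A, F, G, J, K, Q}.

{A}, {F}, {J}, {K}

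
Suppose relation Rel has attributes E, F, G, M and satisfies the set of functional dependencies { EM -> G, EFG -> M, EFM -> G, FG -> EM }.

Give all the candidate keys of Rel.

{F, G}⁺: FG→EM adds E, M → {E, F, G, M}. Minimal: {G}⁺ = {G}; {F}⁺ = {F} — none reach the full schema.
{E, F, M}⁺: EM→G adds G → {E, F, G, M}. Minimal: {F, M}⁺ = {F, M}; {E, M}⁺ = {E, G, M}; {E, F}⁺ = {E, F} — none reach the full schema.

FG, EFM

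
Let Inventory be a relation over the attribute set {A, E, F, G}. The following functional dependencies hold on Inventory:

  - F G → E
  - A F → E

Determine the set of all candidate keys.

{A, F, G}

Attributes A, F, G never appear on any right-hand side, so every candidate key must contain {A, F, G}.
{A, F, G}⁺ = {A, E, F, G}, which is all of the schema, so {A, F, G} is the only candidate key.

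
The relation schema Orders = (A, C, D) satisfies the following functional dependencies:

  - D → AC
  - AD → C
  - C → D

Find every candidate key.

{C}, {D}

{C}⁺: C→D adds D; D→AC adds A → {A, C, D}.
{D}⁺: D→AC adds A, C → {A, C, D}.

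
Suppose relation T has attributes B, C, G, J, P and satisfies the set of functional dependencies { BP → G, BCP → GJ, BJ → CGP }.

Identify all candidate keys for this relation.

Attribute B never appears on the right-hand side of any dependency, so B must belong to every candidate key.
{B}⁺ = {B}, which is not all of the schema, so we must add further attributes.
{B, J}⁺: BJ→CGP adds C, G, P → {B, C, G, J, P}. Minimal: {J}⁺ = {J}; {B}⁺ = {B} — none reach the full schema.
{B, C, P}⁺: BP→G adds G; BCP→GJ adds J → {B, C, G, J, P}. Minimal: {C, P}⁺ = {C, P}; {B, P}⁺ = {B, G, P}; {B, C}⁺ = {B, C} — none reach the full schema.
Any other superkey contains one of these as a subset, so there are no further candidate keys.

(B, J), (B, C, P)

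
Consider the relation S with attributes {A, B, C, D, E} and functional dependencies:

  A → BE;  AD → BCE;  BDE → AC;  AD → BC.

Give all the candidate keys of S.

Attribute D never appears on the right-hand side of any dependency, so D must belong to every candidate key.
{D}⁺ = {D}, which is not all of the schema, so we must add further attributes.
{A, D}⁺: A→BE adds B, E; AD→BCE adds C → {A, B, C, D, E}. Minimal: {D}⁺ = {D}; {A}⁺ = {A, B, E} — none reach the full schema.
{B, D, E}⁺: BDE→AC adds A, C → {A, B, C, D, E}. Minimal: {D, E}⁺ = {D, E}; {B, E}⁺ = {B, E}; {B, D}⁺ = {B, D} — none reach the full schema.
Any other superkey contains one of these as a subset, so there are no further candidate keys.

(A, D); (B, D, E)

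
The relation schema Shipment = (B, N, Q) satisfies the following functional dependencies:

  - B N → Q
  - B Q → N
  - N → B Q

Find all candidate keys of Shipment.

{N}⁺: N→BQ adds B, Q → {B, N, Q}.
{B, Q}⁺: BQ→N adds N → {B, N, Q}. Minimal: {Q}⁺ = {Q}; {B}⁺ = {B} — none reach the full schema.

{N}, {B, Q}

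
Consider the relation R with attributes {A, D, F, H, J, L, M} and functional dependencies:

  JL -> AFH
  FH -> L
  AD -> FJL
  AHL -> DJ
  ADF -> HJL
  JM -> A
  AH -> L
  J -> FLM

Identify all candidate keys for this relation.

{J}⁺: J→FLM adds F, L, M; JL→AFH adds A, H; AHL→DJ adds D → {A, D, F, H, J, L, M}.
{A, D}⁺: AD→FJL adds F, J, L; ADF→HJL adds H; J→FLM adds M → {A, D, F, H, J, L, M}. Minimal: {D}⁺ = {D}; {A}⁺ = {A} — none reach the full schema.
{A, H}⁺: AH→L adds L; AHL→DJ adds D, J; J→FLM adds F, M → {A, D, F, H, J, L, M}. Minimal: {H}⁺ = {H}; {A}⁺ = {A} — none reach the full schema.

(J), (A, D), (A, H)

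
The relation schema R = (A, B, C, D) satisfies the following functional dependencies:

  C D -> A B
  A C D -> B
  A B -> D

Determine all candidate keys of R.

Attribute C never appears on the right-hand side of any dependency, so C must belong to every candidate key.
{C}⁺ = {C}, which is not all of the schema, so we must add further attributes.
{C, D}⁺: CD→AB adds A, B → {A, B, C, D}. Minimal: {D}⁺ = {D}; {C}⁺ = {C} — none reach the full schema.
{A, B, C}⁺: AB→D adds D → {A, B, C, D}. Minimal: {B, C}⁺ = {B, C}; {A, C}⁺ = {A, C}; {A, B}⁺ = {A, B, D} — none reach the full schema.
Any other superkey contains one of these as a subset, so there are no further candidate keys.

CD, ABC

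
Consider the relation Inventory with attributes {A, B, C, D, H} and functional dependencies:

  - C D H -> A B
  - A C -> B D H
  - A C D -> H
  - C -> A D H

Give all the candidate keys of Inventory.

{C}

Attribute C never appears on the right-hand side of any dependency, so C must belong to every candidate key.
{C}⁺ = {A, B, C, D, H}, which is all of the schema, so {C} is the only candidate key.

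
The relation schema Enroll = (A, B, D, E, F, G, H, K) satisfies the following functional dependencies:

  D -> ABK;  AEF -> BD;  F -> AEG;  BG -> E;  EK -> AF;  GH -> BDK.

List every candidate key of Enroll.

Attribute H never appears on the right-hand side of any dependency, so H must belong to every candidate key.
{H}⁺ = {H}, which is not all of the schema, so we must add further attributes.
{F, H}⁺: F→AEG adds A, E, G; GH→BDK adds B, D, K → {A, B, D, E, F, G, H, K}.
{G, H}⁺: GH→BDK adds B, D, K; D→ABK adds A; BG→E adds E; EK→AF adds F → {A, B, D, E, F, G, H, K}.
{D, E, H}⁺: D→ABK adds A, B, K; EK→AF adds F; F→AEG adds G → {A, B, D, E, F, G, H, K}.
{E, H, K}⁺: EK→AF adds A, F; AEF→BD adds B, D; F→AEG adds G → {A, B, D, E, F, G, H, K}.

{F, H}, {G, H}, {D, E, H}, {E, H, K}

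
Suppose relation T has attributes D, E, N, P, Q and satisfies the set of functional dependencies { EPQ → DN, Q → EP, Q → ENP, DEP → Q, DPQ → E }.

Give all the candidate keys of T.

{Q}⁺: Q→EP adds E, P; Q→ENP adds N; EPQ→DN adds D → {D, E, N, P, Q}.
{D, E, P}⁺: DEP→Q adds Q; EPQ→DN adds N → {D, E, N, P, Q}. Minimal: {E, P}⁺ = {E, P}; {D, P}⁺ = {D, P}; {D, E}⁺ = {D, E} — none reach the full schema.
Any other superkey contains one of these as a subset, so there are no further candidate keys.

{Q}; {D, E, P}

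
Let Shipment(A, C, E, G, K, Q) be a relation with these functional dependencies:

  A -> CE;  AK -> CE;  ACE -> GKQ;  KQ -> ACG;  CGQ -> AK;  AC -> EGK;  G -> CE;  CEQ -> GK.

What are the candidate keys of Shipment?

(A); (G, Q); (K, Q); (C, E, Q)

{A}⁺: A→CE adds C, E; ACE→GKQ adds G, K, Q → {A, C, E, G, K, Q}.
{G, Q}⁺: G→CE adds C, E; CEQ→GK adds K; KQ→ACG adds A → {A, C, E, G, K, Q}. Minimal: {Q}⁺ = {Q}; {G}⁺ = {C, E, G} — none reach the full schema.
{K, Q}⁺: KQ→ACG adds A, C, G; AC→EGK adds E → {A, C, E, G, K, Q}. Minimal: {Q}⁺ = {Q}; {K}⁺ = {K} — none reach the full schema.
{C, E, Q}⁺: CEQ→GK adds G, K; KQ→ACG adds A → {A, C, E, G, K, Q}. Minimal: {E, Q}⁺ = {E, Q}; {C, Q}⁺ = {C, Q}; {C, E}⁺ = {C, E} — none reach the full schema.
Any other superkey contains one of these as a subset, so there are no further candidate keys.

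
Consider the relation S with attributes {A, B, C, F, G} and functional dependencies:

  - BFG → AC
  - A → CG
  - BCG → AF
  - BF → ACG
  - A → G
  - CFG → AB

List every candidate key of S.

{A, B}, {A, F}, {B, F}, {B, C, G}, {C, F, G}

{A, B}⁺: A→CG adds C, G; BCG→AF adds F → {A, B, C, F, G}.
{A, F}⁺: A→CG adds C, G; CFG→AB adds B → {A, B, C, F, G}.
{B, F}⁺: BF→ACG adds A, C, G → {A, B, C, F, G}.
{B, C, G}⁺: BCG→AF adds A, F → {A, B, C, F, G}.
{C, F, G}⁺: CFG→AB adds A, B → {A, B, C, F, G}.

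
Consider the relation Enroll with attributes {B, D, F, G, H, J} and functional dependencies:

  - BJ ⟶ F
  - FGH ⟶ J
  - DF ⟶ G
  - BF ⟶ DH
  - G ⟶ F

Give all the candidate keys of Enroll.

Attribute B never appears on the right-hand side of any dependency, so B must belong to every candidate key.
{B}⁺ = {B}, which is not all of the schema, so we must add further attributes.
{B, F}⁺: BF→DH adds D, H; DF→G adds G; FGH→J adds J → {B, D, F, G, H, J}. Minimal: {F}⁺ = {F}; {B}⁺ = {B} — none reach the full schema.
{B, G}⁺: G→F adds F; BF→DH adds D, H; FGH→J adds J → {B, D, F, G, H, J}. Minimal: {G}⁺ = {F, G}; {B}⁺ = {B} — none reach the full schema.
{B, J}⁺: BJ→F adds F; BF→DH adds D, H; DF→G adds G → {B, D, F, G, H, J}. Minimal: {J}⁺ = {J}; {B}⁺ = {B} — none reach the full schema.
Any other superkey contains one of these as a subset, so there are no further candidate keys.

BF, BG, BJ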